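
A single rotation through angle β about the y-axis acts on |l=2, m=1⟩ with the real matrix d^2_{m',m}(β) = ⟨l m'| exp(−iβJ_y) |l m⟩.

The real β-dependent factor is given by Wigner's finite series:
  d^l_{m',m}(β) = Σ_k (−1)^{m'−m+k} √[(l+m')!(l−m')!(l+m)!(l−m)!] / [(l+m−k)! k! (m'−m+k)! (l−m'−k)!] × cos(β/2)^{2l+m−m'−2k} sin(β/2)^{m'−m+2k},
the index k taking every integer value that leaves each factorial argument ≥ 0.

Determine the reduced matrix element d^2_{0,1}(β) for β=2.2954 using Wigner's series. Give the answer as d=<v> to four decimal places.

d=-0.6079

d^2_{0,1}(β=2.2954) via Wigner's sum:
Half-angle: c=0.410586, s=0.911822. N=√(2·2·6·1)=4.898979
k: max(0,(1)−(0))=1 … min(2+(1),2−(0))=2
  k=1: (−1)^0·4.8990/(2)·0.4106^3·0.9118^1 = +0.154596
  k=2: (−1)^1·4.8990/(2)·0.4106^1·0.9118^3 = -0.762447
d^2_{0,1}(2.2954) = +0.154596 -0.762447 = -0.607851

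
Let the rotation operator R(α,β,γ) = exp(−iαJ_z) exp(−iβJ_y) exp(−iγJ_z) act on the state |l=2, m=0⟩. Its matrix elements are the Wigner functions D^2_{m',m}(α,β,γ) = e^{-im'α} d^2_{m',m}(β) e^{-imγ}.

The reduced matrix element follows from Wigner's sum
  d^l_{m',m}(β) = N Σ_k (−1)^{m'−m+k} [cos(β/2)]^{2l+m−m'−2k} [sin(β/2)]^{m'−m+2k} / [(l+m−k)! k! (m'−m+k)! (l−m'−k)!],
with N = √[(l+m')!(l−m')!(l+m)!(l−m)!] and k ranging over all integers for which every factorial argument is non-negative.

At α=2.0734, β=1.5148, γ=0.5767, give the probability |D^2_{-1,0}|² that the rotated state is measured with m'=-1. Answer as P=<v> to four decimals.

P=0.0047

Split into d^2_{-1,0}(β=1.5148) × two z-phases.
Half-angle: c=0.726625, s=0.687035. N=√(1·6·2·2)=4.898979
The bounds max(0,m−m')=1 and min(l+m,l−m')=2 give 2 terms
  k=1: (−1)^0·4.8990/(2)·0.7266^3·0.6870^1 = +0.645632
  k=2: (−1)^1·4.8990/(2)·0.7266^1·0.6870^3 = -0.577194
d^2_{-1,0}(1.5148) = +0.645632 -0.577194 = +0.068438
|D^2_{-1,0}|² = |d^2_{-1,0}(β)|² = (+0.068438)² = 0.004684 (the z-rotation phases have unit modulus)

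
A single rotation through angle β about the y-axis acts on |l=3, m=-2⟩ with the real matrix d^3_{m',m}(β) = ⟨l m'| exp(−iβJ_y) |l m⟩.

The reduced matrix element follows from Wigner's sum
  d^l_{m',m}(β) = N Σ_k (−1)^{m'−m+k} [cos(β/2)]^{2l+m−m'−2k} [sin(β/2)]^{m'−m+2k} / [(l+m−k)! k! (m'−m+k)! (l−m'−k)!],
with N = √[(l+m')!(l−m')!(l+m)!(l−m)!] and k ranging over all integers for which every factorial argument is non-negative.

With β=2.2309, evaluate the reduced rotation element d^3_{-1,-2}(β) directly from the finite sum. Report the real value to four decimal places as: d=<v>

d=0.3430

d^3_{-1,-2}(β=2.2309) via Wigner's sum:
c=cos(2.2309/2)=0.439773, s=sin(2.2309/2)=0.898109; N=√[2·24·1·120]=75.894664
k∈{0,1} keeps every argument non-negative
  k=0: (−1)^1·75.8947/(24)·0.4398^5·0.8981^1 = -0.046717
  k=1: (−1)^2·75.8947/(12)·0.4398^3·0.8981^3 = +0.389676
d^3_{-1,-2}(2.2309) = -0.046717 +0.389676 = +0.342959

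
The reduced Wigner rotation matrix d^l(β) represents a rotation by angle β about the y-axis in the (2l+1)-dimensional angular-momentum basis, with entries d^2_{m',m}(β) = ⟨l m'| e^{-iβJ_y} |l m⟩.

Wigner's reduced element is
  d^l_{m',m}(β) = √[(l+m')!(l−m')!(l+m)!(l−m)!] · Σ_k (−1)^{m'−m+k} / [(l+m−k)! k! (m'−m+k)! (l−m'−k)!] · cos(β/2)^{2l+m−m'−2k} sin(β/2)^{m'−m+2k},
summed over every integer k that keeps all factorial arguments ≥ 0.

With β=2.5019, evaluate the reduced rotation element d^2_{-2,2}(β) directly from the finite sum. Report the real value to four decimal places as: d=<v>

d=0.8121

d^2_{-2,2}(β=2.5019) via Wigner's sum:
Half-angle: c=0.314421, s=0.949284. N=√(1·24·24·1)=24.000000
k∈{4} keeps every argument non-negative
  k=4: (−1)^0·24.0000/(24)·0.3144^0·0.9493^4 = +0.812053
d^2_{-2,2}(2.5019) = +0.812053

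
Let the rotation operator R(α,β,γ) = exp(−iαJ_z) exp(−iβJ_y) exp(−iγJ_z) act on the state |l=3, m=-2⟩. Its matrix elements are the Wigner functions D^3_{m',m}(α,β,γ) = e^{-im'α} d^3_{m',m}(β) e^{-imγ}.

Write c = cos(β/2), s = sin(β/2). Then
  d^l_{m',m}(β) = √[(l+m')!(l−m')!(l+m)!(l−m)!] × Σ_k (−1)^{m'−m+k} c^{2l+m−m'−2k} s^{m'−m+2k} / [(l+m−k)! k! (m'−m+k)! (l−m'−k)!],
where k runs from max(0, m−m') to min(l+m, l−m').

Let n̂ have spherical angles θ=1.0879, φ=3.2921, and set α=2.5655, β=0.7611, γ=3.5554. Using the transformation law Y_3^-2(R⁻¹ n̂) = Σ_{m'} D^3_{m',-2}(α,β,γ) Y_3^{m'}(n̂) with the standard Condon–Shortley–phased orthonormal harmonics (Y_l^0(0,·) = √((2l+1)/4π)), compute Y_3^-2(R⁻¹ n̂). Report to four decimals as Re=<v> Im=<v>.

Re=-0.0643 Im=-0.2940

Need the full column D^3_{m',-2} for m'=−3..3 at α=2.5655, β=0.7611, γ=3.5554.
cos(β/2)=0.928460, sin(β/2)=0.371431
d^3_{-3,-2}: single k=1 term ⇒ +0.627727;  D = -0.389875+0.491974i
d^3_{-2,-2}: k∈[0..1] ⇒ +0.640591 -0.512602 = +0.127988;  D = +0.121306-0.040816i
d^3_{-1,-2}: k∈[0..1] ⇒ -0.810393 +0.259391 = -0.551001;  D = +0.533664+0.137132i
d^3_{0,-2}: k∈[0..1] ⇒ +0.561528 -0.089867 = +0.471660;  D = +0.319141+0.347293i
d^3_{1,-2}: k∈[0..1] ⇒ -0.259391 +0.020757 = -0.238635;  D = +0.039688+0.235311i
d^3_{2,-2}: k∈[0..1] ⇒ +0.082037 -0.002626 = +0.079411;  D = -0.031581+0.072861i
d^3_{3,-2}: single k=0 term ⇒ -0.016078;  D = -0.013398+0.008888i
Y_3^{m'}(θ=1.0879,φ=3.2921) and Σ D·Y over m':
  (-0.3899+0.4920i)·(-0.2608+0.1265i)  (+0.1213-0.0408i)·(+0.3555-0.1104i)  (+0.5337+0.1371i)·(-0.0221+0.0034i)  (+0.3191+0.3473i)·(-0.3330+0.0000i)  (+0.0397+0.2353i)·(+0.0221+0.0034i)  (-0.0316+0.0729i)·(+0.3555+0.1104i)  (-0.0134+0.0089i)·(+0.2608+0.1265i)
Y_3^-2(R⁻¹ n̂) = -0.064258-0.294039i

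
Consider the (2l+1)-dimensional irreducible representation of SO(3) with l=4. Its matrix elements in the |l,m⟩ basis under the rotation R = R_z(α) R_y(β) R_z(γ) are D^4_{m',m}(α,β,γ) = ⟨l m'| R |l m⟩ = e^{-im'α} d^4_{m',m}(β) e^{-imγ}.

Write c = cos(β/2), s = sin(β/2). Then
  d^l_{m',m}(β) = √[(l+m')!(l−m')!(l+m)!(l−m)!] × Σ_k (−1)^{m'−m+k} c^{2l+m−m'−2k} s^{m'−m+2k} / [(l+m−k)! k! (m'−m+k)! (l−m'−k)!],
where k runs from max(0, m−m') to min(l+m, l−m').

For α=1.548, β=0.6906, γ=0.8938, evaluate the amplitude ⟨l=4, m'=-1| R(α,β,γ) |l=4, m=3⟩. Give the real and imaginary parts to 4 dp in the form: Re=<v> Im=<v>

Re=0.0532 Im=-0.1137

D^4_{-1,3}(1.548,0.6906,0.8938) = e^{-i·-1·1.548}·d^4_{-1,3}(0.6906)·e^{-i·3·0.8938}. Compute d first:
With c≡cos(β/2)=0.940974 and s≡sin(β/2)=0.338479, N=[6·120·5040·1]^{1/2}=1904.940944
k: max(0,(3)−(-1))=4 … min(4+(3),4−(-1))=5
  k=4: (−1)^0·1904.9409/(144)·0.9410^4·0.3385^4 = +0.136131
  k=5: (−1)^1·1904.9409/(240)·0.9410^2·0.3385^6 = -0.010569
d^4_{-1,3}(0.6906) = +0.136131 -0.010569 = +0.125562
Phases: e^{-i·(-1)·1.548}=+0.022794+0.999740i, e^{-i·(3)·0.8938}=-0.895967-0.444121i ⇒ D=+0.053186-0.113741i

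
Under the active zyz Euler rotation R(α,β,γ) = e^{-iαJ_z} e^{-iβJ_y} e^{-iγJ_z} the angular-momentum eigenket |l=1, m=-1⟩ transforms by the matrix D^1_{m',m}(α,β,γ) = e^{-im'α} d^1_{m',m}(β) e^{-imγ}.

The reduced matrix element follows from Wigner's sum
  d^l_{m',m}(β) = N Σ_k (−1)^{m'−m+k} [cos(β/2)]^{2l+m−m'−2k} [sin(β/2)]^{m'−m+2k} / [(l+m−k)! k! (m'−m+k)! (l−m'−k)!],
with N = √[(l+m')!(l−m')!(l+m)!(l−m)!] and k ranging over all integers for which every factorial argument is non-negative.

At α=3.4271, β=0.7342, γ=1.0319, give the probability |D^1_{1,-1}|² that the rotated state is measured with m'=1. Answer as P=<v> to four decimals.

Split into d^1_{1,-1}(β=0.7342) × two z-phases.
Half-angle: c=0.933372, s=0.358910. N=√(2·1·1·2)=2.000000
Admissible k: 0..0 (factorial args all ≥0)
  k=0: (−1)^2·2.0000/(2)·0.9334^0·0.3589^2 = +0.128817
d^1_{1,-1}(0.7342) = +0.128817
|D^1_{1,-1}|² = |d^1_{1,-1}(β)|² = (+0.128817)² = 0.016594 (the z-rotation phases have unit modulus)

P=0.0166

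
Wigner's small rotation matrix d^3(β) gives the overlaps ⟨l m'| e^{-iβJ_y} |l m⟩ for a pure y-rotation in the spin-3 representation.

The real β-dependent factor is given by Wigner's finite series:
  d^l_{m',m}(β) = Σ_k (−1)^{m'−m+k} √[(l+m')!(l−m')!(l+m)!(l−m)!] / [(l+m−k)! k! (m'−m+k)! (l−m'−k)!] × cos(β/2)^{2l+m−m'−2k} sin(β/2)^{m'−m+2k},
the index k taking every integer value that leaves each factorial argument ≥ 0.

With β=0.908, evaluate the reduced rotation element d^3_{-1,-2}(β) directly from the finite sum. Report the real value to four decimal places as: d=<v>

d=-0.4258

d^3_{-1,-2}(β=0.908) via Wigner's sum:
Half-angle: c=0.898700, s=0.438564. N=√(2·24·1·120)=75.894664
The bounds max(0,m−m')=0 and min(l+m,l−m')=1 give 2 terms
  k=0: (−1)^1·75.8947/(24)·0.8987^5·0.4386^1 = -0.813030
  k=1: (−1)^2·75.8947/(12)·0.8987^3·0.4386^3 = +0.387233
d^3_{-1,-2}(0.908) = -0.813030 +0.387233 = -0.425797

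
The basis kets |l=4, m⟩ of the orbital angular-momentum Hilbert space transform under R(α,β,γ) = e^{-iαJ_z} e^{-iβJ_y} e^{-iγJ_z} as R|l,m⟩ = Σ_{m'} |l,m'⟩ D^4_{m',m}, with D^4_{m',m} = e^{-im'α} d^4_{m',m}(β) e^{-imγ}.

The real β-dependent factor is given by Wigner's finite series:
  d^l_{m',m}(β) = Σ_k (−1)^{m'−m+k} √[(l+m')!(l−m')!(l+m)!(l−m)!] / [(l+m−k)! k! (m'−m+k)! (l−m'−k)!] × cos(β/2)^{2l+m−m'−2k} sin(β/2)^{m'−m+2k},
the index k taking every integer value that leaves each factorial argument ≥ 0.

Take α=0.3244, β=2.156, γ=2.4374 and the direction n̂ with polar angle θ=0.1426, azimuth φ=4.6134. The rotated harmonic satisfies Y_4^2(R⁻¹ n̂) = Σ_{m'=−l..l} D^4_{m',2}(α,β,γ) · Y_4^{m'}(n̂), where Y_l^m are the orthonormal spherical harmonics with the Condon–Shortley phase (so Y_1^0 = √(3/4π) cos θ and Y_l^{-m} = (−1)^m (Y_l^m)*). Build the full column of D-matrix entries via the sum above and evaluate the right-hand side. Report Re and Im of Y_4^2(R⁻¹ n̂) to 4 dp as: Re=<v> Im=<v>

Re=-0.0515 Im=0.3158

Need the full column D^4_{m',2} for m'=−4..4 at α=0.3244, β=2.156, γ=2.4374.
cos(β/2)=0.473091, sin(β/2)=0.881013
d^4_{-4,2}: single k=6 term ⇒ +0.553814;  D = -0.502096+0.233688i
d^4_{-3,2}: k∈[5..6] ⇒ +0.630860 -0.729267 = -0.098407;  D = +0.071329-0.067795i
d^4_{-2,2}: k∈[4..6] ⇒ +0.452690 -1.255932 +0.362961 = -0.440281;  D = +0.205803-0.389220i
d^4_{-1,2}: k∈[3..5] ⇒ +0.229186 -1.192213 +0.826911 = -0.136116;  D = +0.021953-0.134334i
d^4_{0,2}: k∈[2..4] ⇒ +0.082557 -0.763484 +0.992902 = +0.311975;  D = +0.050446+0.307870i
d^4_{1,2}: k∈[1..3] ⇒ +0.019826 -0.343779 +0.794809 = +0.470856;  D = +0.220271+0.416156i
d^4_{2,2}: k∈[0..2] ⇒ +0.002509 -0.104428 +0.452690 = +0.350772;  D = +0.254352+0.241549i
d^4_{3,2}: k∈[0..1] ⇒ -0.017485 +0.181911 = +0.164426;  D = +0.149100+0.069318i
d^4_{4,2}: single k=0 term ⇒ +0.046048;  D = +0.045766+0.005091i
Y_4^{m'}(θ=0.1426,φ=4.6134) and Σ D·Y over m':
  (-0.5021+0.2337i)·(+0.0002+0.0001i)  (+0.0713-0.0678i)·(+0.0010-0.0034i)  (+0.2058-0.3892i)·(-0.0388-0.0078i)  (+0.0220-0.1343i)·(-0.0254+0.2555i)  (+0.0504+0.3079i)·(+0.7623+0.0000i)  (+0.2203+0.4162i)·(+0.0254+0.2555i)  (+0.2544+0.2415i)·(-0.0388+0.0078i)  (+0.1491+0.0693i)·(-0.0010-0.0034i)  (+0.0458+0.0051i)·(+0.0002-0.0001i)
Y_4^2(R⁻¹ n̂) = -0.051465+0.315786i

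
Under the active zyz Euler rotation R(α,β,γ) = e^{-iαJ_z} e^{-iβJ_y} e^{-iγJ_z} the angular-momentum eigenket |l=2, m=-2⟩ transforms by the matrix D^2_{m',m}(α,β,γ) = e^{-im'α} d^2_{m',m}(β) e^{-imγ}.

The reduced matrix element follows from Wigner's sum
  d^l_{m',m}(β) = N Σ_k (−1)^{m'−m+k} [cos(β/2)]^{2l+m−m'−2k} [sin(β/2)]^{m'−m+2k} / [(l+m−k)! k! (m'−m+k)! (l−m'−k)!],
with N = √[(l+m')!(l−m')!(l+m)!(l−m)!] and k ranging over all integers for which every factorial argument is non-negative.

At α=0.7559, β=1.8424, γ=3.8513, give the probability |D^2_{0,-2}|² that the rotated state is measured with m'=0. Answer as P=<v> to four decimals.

Split into d^2_{0,-2}(β=1.8424) × two z-phases.
Half-angle: c=0.604865, s=0.796328. N=√(2·2·1·24)=9.797959
Admissible k: 0..0 (factorial args all ≥0)
  k=0: (−1)^2·9.7980/(4)·0.6049^2·0.7963^2 = +0.568299
d^2_{0,-2}(1.8424) = +0.568299
|D^2_{0,-2}|² = |d^2_{0,-2}(β)|² = (+0.568299)² = 0.322963 (the z-rotation phases have unit modulus)

P=0.3230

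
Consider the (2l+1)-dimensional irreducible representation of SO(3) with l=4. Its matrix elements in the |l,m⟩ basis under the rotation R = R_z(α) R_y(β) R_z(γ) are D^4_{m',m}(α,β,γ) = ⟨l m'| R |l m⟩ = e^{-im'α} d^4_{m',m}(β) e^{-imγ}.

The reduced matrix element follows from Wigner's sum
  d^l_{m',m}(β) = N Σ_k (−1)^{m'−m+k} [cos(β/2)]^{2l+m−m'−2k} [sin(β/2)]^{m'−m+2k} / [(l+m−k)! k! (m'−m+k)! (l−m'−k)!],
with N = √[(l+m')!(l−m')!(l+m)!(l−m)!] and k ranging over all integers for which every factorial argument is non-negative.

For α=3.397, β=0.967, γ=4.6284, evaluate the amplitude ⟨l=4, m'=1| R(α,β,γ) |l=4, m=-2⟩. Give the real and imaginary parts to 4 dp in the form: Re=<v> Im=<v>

Split into d^4_{1,-2}(β=0.967) × two z-phases.
With c≡cos(β/2)=0.885373 and s≡sin(β/2)=0.464881, N=[120·6·2·720]^{1/2}=1018.233765
k∈{0,1,2} keeps every argument non-negative
  k=0: (−1)^3·1018.2338/(72)·0.8854^5·0.4649^3 = -0.772987
  k=1: (−1)^4·1018.2338/(48)·0.8854^3·0.4649^5 = +0.319664
  k=2: (−1)^5·1018.2338/(240)·0.8854^1·0.4649^7 = -0.017626
d^4_{1,-2}(0.967) = -0.772987 +0.319664 -0.017626 = -0.470949
Phases: e^{-i·(1)·3.397}=-0.967560+0.252640i, e^{-i·(-2)·4.6284}=-0.985925+0.167189i ⇒ D=-0.429365+0.193489i

Re=-0.4294 Im=0.1935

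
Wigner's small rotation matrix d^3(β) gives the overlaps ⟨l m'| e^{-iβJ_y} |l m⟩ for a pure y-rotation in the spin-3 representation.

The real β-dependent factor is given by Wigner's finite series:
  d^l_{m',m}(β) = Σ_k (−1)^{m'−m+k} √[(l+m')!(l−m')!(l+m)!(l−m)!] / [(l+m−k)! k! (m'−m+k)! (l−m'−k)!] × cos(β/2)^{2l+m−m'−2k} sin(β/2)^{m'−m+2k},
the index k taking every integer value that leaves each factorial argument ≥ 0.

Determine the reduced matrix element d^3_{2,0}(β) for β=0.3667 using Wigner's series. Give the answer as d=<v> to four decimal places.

d=0.1643

d^3_{2,0}(β=0.3667) via Wigner's sum:
c=cos(0.3667/2)=0.983238, s=sin(0.3667/2)=0.182324; N=√[120·1·6·6]=65.726707
Admissible k: 0..1 (factorial args all ≥0)
  k=0: (−1)^2·65.7267/(12)·0.9832^4·0.1823^2 = +0.170171
  k=1: (−1)^3·65.7267/(12)·0.9832^2·0.1823^4 = -0.005851
d^3_{2,0}(0.3667) = +0.170171 -0.005851 = +0.164320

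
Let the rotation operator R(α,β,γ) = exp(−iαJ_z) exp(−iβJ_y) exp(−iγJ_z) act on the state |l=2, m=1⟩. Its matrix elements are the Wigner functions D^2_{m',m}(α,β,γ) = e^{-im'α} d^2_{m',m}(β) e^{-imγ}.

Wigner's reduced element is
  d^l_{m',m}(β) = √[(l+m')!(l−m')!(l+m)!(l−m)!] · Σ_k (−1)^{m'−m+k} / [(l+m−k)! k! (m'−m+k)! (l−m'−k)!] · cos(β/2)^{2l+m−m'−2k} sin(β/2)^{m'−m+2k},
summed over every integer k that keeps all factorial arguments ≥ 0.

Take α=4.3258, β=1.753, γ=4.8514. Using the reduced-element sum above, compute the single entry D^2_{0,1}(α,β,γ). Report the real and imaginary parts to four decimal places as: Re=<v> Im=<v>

Re=-0.0302 Im=-0.2161

Split into d^2_{0,1}(β=1.753) × two z-phases.
Half-angle: c=0.639845, s=0.768504. N=√(2·2·6·1)=4.898979
The bounds max(0,m−m')=1 and min(l+m,l−m')=2 give 2 terms
  k=1: (−1)^0·4.8990/(2)·0.6398^3·0.7685^1 = +0.493112
  k=2: (−1)^1·4.8990/(2)·0.6398^1·0.7685^3 = -0.711359
d^2_{0,1}(1.753) = +0.493112 -0.711359 = -0.218247
Phases: e^{-i·(0)·4.3258}=+1.000000+0.000000i, e^{-i·(1)·4.8514}=+0.138564+0.990354i ⇒ D=-0.030241-0.216142i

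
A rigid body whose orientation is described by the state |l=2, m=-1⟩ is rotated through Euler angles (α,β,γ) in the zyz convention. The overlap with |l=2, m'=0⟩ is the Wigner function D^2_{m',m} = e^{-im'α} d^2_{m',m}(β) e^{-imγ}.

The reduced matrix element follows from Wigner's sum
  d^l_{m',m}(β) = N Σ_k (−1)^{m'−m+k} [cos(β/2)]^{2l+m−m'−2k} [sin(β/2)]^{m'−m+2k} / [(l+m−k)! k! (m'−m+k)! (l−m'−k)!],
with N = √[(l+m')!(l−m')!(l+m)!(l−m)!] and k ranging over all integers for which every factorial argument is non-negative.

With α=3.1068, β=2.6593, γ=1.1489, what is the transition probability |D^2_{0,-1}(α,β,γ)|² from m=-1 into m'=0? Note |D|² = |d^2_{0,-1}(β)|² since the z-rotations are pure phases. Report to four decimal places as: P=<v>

First d^2_{0,-1}(β=2.6593), then the phase factors e^{-i(0)α} and e^{-i(-1)γ}:
With c≡cos(β/2)=0.238816 and s≡sin(β/2)=0.971065, N=[2·2·1·6]^{1/2}=4.898979
k∈{0,1} keeps every argument non-negative
  k=0: (−1)^1·4.8990/(2)·0.2388^3·0.9711^1 = -0.032398
  k=1: (−1)^2·4.8990/(2)·0.2388^1·0.9711^3 = +0.535653
d^2_{0,-1}(2.6593) = -0.032398 +0.535653 = +0.503255
|D^2_{0,-1}|² = |d^2_{0,-1}(β)|² = (+0.503255)² = 0.253266 (the z-rotation phases have unit modulus)

P=0.2533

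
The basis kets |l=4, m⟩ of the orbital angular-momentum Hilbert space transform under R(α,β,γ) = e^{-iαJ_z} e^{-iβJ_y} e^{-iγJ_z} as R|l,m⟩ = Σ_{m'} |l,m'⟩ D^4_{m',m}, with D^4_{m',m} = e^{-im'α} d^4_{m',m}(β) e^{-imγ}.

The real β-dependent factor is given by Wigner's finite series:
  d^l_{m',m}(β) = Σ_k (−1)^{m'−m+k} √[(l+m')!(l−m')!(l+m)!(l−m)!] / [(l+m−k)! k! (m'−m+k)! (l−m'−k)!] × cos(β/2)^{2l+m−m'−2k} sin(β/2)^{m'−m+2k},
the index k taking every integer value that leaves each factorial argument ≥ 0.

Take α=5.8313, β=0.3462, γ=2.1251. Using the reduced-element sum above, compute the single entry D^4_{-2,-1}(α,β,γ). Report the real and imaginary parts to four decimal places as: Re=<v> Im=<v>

Split into d^4_{-2,-1}(β=0.3462) × two z-phases.
Half-angle: c=0.985056, s=0.172237. N=√(2·720·6·120)=1018.233765
k∈{1,2,3} keeps every argument non-negative
  k=1: (−1)^0·1018.2338/(240)·0.9851^7·0.1722^1 = +0.657639
  k=2: (−1)^1·1018.2338/(48)·0.9851^5·0.1722^3 = -0.100528
  k=3: (−1)^2·1018.2338/(72)·0.9851^3·0.1722^5 = +0.002049
d^4_{-2,-1}(0.3462) = +0.657639 -0.100528 +0.002049 = +0.559159
Phases: e^{-i·(-2)·5.8313}=+0.618652-0.785665i, e^{-i·(-1)·2.1251}=-0.526351+0.850267i ⇒ D=+0.191455+0.525361i

Re=0.1915 Im=0.5254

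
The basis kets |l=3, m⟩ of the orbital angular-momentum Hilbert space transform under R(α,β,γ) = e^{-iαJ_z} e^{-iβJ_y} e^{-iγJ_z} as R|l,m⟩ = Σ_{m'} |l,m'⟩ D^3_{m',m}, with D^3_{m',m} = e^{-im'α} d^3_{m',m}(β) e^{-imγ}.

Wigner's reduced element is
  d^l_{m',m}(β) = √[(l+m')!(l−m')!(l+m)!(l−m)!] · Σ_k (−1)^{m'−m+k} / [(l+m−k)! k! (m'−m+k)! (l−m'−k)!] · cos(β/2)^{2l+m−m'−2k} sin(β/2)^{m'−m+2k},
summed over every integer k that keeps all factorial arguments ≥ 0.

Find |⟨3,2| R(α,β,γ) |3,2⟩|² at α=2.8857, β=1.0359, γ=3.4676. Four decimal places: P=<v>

D^3_{2,2}(2.8857,1.0359,3.4676) = e^{-i·2·2.8857}·d^3_{2,2}(1.0359)·e^{-i·2·3.4676}. Compute d first:
With c≡cos(β/2)=0.868836 and s≡sin(β/2)=0.495100, N=[120·1·120·1]^{1/2}=120.000000
Admissible k: 0..1 (factorial args all ≥0)
  k=0: (−1)^0·120.0000/(120)·0.8688^6·0.4951^0 = +0.430157
  k=1: (−1)^1·120.0000/(24)·0.8688^4·0.4951^2 = -0.698405
d^3_{2,2}(1.0359) = +0.430157 -0.698405 = -0.268248
|D^3_{2,2}|² = |d^3_{2,2}(β)|² = (-0.268248)² = 0.071957 (the z-rotation phases have unit modulus)

P=0.0720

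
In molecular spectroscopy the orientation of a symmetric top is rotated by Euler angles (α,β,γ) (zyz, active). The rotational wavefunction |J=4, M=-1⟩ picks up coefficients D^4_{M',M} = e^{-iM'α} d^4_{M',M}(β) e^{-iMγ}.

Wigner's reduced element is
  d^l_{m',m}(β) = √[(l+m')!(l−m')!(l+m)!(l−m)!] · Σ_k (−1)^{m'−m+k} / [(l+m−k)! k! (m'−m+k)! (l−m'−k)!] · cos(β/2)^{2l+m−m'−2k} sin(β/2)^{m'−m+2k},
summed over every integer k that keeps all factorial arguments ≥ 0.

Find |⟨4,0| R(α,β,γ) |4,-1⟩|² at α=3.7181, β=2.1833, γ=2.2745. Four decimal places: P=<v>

Split into d^4_{0,-1}(β=2.1833) × two z-phases.
Half-angle: c=0.461022, s=0.887389. N=√(24·24·6·120)=643.987578
Admissible k: 0..3 (factorial args all ≥0)
  k=0: (−1)^1·643.9876/(144)·0.4610^7·0.8874^1 = -0.017566
  k=1: (−1)^2·643.9876/(24)·0.4610^5·0.8874^3 = +0.390495
  k=2: (−1)^3·643.9876/(24)·0.4610^3·0.8874^5 = -1.446773
  k=3: (−1)^4·643.9876/(144)·0.4610^1·0.8874^7 = +0.893376
d^4_{0,-1}(2.1833) = -0.017566 +0.390495 -1.446773 +0.893376 = -0.180469
|D^4_{0,-1}|² = |d^4_{0,-1}(β)|² = (-0.180469)² = 0.032569 (the z-rotation phases have unit modulus)

P=0.0326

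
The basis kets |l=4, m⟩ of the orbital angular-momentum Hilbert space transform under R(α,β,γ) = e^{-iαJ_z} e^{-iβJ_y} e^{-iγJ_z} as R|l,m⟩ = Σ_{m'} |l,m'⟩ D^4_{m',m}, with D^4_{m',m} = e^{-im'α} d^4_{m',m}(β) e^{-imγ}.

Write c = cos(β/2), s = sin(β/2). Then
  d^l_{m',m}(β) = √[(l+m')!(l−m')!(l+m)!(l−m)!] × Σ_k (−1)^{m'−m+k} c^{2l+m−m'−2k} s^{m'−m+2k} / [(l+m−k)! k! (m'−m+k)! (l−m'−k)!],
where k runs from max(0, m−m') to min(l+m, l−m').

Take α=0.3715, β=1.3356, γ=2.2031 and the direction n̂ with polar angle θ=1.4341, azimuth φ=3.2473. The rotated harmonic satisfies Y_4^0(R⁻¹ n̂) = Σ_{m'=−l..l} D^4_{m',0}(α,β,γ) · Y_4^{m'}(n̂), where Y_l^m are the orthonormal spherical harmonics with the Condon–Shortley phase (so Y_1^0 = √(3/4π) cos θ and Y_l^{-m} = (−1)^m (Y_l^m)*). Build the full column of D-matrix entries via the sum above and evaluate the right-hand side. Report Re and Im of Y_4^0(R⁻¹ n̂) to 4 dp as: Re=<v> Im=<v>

Need the full column D^4_{m',0} for m'=−4..4 at α=0.3715, β=1.3356, γ=2.2031.
cos(β/2)=0.785186, sin(β/2)=0.619260
d^4_{-4,0}: single k=4 term ⇒ +0.467661;  D = +0.039608+0.465981i
d^4_{-3,0}: k∈[3..4] ⇒ +0.838583 -0.521611 = +0.316971;  D = +0.139666+0.284542i
d^4_{-2,0}: k∈[2..4] ⇒ +0.852516 -1.414075 +0.329841 = -0.231718;  D = -0.170647-0.156757i
d^4_{-1,0}: k∈[1..4] ⇒ +0.509560 -1.901727 +1.182903 -0.122631 = -0.331894;  D = -0.309253-0.120482i
d^4_{0,0}: k∈[0..4] ⇒ +0.144471 -1.437809 +2.012264 -0.556293 +0.021626 = +0.184259;  D = +0.184259+0.000000i
d^4_{1,0}: k∈[0..3] ⇒ -0.509560 +1.901727 -1.182903 +0.122631 = +0.331894;  D = +0.309253-0.120482i
d^4_{2,0}: k∈[0..2] ⇒ +0.852516 -1.414075 +0.329841 = -0.231718;  D = -0.170647+0.156757i
d^4_{3,0}: k∈[0..1] ⇒ -0.838583 +0.521611 = -0.316971;  D = -0.139666+0.284542i
d^4_{4,0}: single k=0 term ⇒ +0.467661;  D = +0.039608-0.465981i
Y_4^{m'}(θ=1.4341,φ=3.2473) and Σ D·Y over m':
  (+0.0396+0.4660i)·(+0.3887-0.1749i)  (+0.1397+0.2845i)·(-0.1576+0.0517i)  (-0.1706-0.1568i)·(-0.2793+0.0599i)  (-0.3093-0.1205i)·(+0.1823-0.0193i)  (+0.1843+0.0000i)·(+0.2597+0.0000i)  (+0.3093-0.1205i)·(-0.1823-0.0193i)  (-0.1706+0.1568i)·(-0.2793-0.0599i)  (-0.1397+0.2845i)·(+0.1576+0.0517i)  (+0.0396-0.4660i)·(+0.3887+0.1749i)
Y_4^0(R⁻¹ n̂) = +0.164917+0.000000i

Re=0.1649 Im=0.0000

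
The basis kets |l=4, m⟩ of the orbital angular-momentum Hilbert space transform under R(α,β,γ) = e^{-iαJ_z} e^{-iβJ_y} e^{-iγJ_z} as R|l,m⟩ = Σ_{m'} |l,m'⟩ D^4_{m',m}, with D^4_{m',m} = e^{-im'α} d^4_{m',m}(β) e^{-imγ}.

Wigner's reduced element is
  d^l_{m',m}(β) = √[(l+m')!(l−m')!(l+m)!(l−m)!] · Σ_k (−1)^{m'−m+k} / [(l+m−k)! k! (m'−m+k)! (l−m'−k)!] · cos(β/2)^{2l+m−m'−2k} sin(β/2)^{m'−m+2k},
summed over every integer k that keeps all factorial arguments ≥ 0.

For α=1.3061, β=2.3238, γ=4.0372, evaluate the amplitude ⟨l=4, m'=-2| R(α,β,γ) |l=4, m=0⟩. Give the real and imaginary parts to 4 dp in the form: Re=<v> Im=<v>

Re=-0.4129 Im=0.2416

Split into d^4_{-2,0}(β=2.3238) × two z-phases.
With c≡cos(β/2)=0.397597 and s≡sin(β/2)=0.917560, N=[2·720·24·24]^{1/2}=910.735966
The bounds max(0,m−m')=2 and min(l+m,l−m')=4 give 3 terms
  k=2: (−1)^0·910.7360/(96)·0.3976^6·0.9176^2 = +0.031554
  k=3: (−1)^1·910.7360/(36)·0.3976^4·0.9176^4 = -0.448126
  k=4: (−1)^2·910.7360/(96)·0.3976^2·0.9176^6 = +0.894983
d^4_{-2,0}(2.3238) = +0.031554 -0.448126 +0.894983 = +0.478410
Attach z-rotation phases: D = e^{-i(-2)(1.3061)}·(+0.478410)·e^{-i(0)(4.0372)} = -0.412922+0.241602i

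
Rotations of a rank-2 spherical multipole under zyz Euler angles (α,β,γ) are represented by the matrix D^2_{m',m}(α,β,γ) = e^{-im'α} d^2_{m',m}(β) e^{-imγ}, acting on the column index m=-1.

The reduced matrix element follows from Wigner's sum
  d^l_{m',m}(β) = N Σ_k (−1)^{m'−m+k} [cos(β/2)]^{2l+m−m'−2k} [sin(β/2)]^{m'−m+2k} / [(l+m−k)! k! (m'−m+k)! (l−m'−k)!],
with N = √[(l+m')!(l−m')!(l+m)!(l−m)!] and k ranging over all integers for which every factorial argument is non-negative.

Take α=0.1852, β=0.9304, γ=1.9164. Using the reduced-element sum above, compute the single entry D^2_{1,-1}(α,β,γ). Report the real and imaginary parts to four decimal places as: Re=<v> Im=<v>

Re=-0.0706 Im=0.4361

D^2_{1,-1}(0.1852,0.9304,1.9164) = e^{-i·1·0.1852}·d^2_{1,-1}(0.9304)·e^{-i·-1·1.9164}. Compute d first:
c=cos(0.9304/2)=0.893732, s=sin(0.9304/2)=0.448602; N=√[6·1·1·6]=6.000000
The bounds max(0,m−m')=0 and min(l+m,l−m')=1 give 2 terms
  k=0: (−1)^2·6.0000/(2)·0.8937^2·0.4486^2 = +0.482233
  k=1: (−1)^3·6.0000/(6)·0.8937^0·0.4486^4 = -0.040499
d^2_{1,-1}(0.9304) = +0.482233 -0.040499 = +0.441735
D = (+0.982899-0.184143i)·(+0.441735)·(-0.338765+0.940871i) = -0.070552+0.436064i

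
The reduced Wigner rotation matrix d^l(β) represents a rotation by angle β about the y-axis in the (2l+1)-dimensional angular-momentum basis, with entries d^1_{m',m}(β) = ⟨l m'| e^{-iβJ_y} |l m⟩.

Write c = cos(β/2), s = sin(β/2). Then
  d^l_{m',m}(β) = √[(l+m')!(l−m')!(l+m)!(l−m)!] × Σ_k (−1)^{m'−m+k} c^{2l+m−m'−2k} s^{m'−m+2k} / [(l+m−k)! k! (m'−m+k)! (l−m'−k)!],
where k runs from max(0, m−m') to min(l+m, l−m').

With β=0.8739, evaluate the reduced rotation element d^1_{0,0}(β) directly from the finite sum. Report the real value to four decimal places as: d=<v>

d=0.6418

d^1_{0,0}(β=0.8739) via Wigner's sum:
c=cos(0.8739/2)=0.906047, s=sin(0.8739/2)=0.423178; N=√[1·1·1·1]=1.000000
k∈{0,1} keeps every argument non-negative
  k=0: (−1)^0·1.0000/(1)·0.9060^2·0.4232^0 = +0.820920
  k=1: (−1)^1·1.0000/(1)·0.9060^0·0.4232^2 = -0.179080
d^1_{0,0}(0.8739) = +0.820920 -0.179080 = +0.641841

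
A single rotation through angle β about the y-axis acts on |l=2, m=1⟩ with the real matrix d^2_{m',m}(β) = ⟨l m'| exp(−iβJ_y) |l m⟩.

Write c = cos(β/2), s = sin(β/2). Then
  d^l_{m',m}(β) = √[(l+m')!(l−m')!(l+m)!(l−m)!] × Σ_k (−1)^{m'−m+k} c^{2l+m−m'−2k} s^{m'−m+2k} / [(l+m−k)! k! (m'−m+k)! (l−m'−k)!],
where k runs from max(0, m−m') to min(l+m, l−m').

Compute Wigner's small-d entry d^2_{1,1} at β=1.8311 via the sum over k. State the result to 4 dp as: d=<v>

d^2_{1,1}(β=1.8311) via Wigner's sum:
Half-angle: c=0.609355, s=0.792898. N=√(6·1·6·1)=6.000000
The bounds max(0,m−m')=0 and min(l+m,l−m')=1 give 2 terms
  k=0: (−1)^0·6.0000/(6)·0.6094^4·0.7929^0 = +0.137873
  k=1: (−1)^1·6.0000/(2)·0.6094^2·0.7929^2 = -0.700319
d^2_{1,1}(1.8311) = +0.137873 -0.700319 = -0.562446

d=-0.5624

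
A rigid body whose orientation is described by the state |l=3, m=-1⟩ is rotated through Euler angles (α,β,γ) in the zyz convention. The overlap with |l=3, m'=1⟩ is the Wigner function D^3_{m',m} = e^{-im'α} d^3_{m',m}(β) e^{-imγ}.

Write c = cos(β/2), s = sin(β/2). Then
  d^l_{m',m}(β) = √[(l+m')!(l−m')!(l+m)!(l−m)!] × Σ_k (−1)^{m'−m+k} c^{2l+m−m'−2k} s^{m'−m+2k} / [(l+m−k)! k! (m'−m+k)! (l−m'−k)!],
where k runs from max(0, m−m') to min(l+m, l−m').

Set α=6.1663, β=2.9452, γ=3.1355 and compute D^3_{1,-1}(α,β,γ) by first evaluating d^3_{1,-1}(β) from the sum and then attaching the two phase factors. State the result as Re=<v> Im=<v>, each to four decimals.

Re=-0.8911 Im=-0.0991

D^3_{1,-1}(6.1663,2.9452,3.1355) = e^{-i·1·6.1663}·d^3_{1,-1}(2.9452)·e^{-i·-1·3.1355}. Compute d first:
With c≡cos(β/2)=0.098039 and s≡sin(β/2)=0.995183, N=[24·2·2·24]^{1/2}=48.000000
Admissible k: 0..2 (factorial args all ≥0)
  k=0: (−1)^2·48.0000/(8)·0.0980^4·0.9952^2 = +0.000549
  k=1: (−1)^3·48.0000/(6)·0.0980^2·0.9952^4 = -0.075422
  k=2: (−1)^4·48.0000/(48)·0.0980^0·0.9952^6 = +0.971442
d^3_{1,-1}(2.9452) = +0.000549 -0.075422 +0.971442 = +0.896569
Phases: e^{-i·(1)·6.1663}=+0.993177+0.116619i, e^{-i·(-1)·3.1355}=-0.999981+0.006093i ⇒ D=-0.891072-0.099130i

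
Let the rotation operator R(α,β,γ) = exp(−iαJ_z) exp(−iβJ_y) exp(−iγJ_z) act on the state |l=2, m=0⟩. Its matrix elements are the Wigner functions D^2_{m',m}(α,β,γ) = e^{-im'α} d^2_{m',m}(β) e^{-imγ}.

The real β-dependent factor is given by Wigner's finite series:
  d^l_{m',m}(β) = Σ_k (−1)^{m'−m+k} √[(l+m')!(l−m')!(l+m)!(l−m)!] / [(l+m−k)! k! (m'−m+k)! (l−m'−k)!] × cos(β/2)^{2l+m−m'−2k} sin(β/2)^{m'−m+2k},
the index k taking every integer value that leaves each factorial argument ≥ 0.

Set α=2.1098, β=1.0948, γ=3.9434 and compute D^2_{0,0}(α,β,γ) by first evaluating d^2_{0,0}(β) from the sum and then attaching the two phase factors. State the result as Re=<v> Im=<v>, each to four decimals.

First d^2_{0,0}(β=1.0948), then the phase factors e^{-i(0)α} and e^{-i(0)γ}:
With c≡cos(β/2)=0.853881 and s≡sin(β/2)=0.520469, N=[2·2·2·2]^{1/2}=4.000000
The bounds max(0,m−m')=0 and min(l+m,l−m')=2 give 3 terms
  k=0: (−1)^0·4.0000/(4)·0.8539^4·0.5205^0 = +0.531604
  k=1: (−1)^1·4.0000/(1)·0.8539^2·0.5205^2 = -0.790031
  k=2: (−1)^2·4.0000/(4)·0.8539^0·0.5205^4 = +0.073380
d^2_{0,0}(1.0948) = +0.531604 -0.790031 +0.073380 = -0.185046
Attach z-rotation phases: D = e^{-i(0)(2.1098)}·(-0.185046)·e^{-i(0)(3.9434)} = -0.185046+0.000000i

Re=-0.1850 Im=0.0000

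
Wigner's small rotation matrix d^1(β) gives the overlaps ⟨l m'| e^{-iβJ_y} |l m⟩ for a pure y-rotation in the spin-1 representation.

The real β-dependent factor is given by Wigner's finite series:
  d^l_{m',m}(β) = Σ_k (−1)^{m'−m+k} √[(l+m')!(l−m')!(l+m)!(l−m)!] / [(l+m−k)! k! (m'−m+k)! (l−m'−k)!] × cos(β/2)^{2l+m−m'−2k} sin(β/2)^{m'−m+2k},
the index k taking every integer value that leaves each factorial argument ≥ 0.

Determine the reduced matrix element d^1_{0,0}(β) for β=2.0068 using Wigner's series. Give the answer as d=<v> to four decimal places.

d^1_{0,0}(β=2.0068) via Wigner's sum:
With c≡cos(β/2)=0.537438 and s≡sin(β/2)=0.843303, N=[1·1·1·1]^{1/2}=1.000000
The bounds max(0,m−m')=0 and min(l+m,l−m')=1 give 2 terms
  k=0: (−1)^0·1.0000/(1)·0.5374^2·0.8433^0 = +0.288840
  k=1: (−1)^1·1.0000/(1)·0.5374^0·0.8433^2 = -0.711160
d^1_{0,0}(2.0068) = +0.288840 -0.711160 = -0.422320

d=-0.4223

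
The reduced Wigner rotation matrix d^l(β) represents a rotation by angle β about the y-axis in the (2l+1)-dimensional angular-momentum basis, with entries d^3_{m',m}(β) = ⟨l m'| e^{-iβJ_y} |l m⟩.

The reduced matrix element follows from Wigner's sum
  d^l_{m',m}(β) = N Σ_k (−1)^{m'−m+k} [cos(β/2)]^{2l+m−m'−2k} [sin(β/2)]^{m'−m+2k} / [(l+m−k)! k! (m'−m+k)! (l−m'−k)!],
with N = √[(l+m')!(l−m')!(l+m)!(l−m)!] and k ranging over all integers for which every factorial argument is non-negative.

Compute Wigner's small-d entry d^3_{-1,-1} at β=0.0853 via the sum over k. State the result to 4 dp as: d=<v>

d=0.9801

d^3_{-1,-1}(β=0.0853) via Wigner's sum:
c=cos(0.0853/2)=0.999091, s=sin(0.0853/2)=0.042637; N=√[2·24·2·24]=48.000000
k∈{0,1,2} keeps every argument non-negative
  k=0: (−1)^0·48.0000/(48)·0.9991^6·0.0426^0 = +0.994556
  k=1: (−1)^1·48.0000/(6)·0.9991^4·0.0426^2 = -0.014491
  k=2: (−1)^2·48.0000/(8)·0.9991^2·0.0426^4 = +0.000020
d^3_{-1,-1}(0.0853) = +0.994556 -0.014491 +0.000020 = +0.980085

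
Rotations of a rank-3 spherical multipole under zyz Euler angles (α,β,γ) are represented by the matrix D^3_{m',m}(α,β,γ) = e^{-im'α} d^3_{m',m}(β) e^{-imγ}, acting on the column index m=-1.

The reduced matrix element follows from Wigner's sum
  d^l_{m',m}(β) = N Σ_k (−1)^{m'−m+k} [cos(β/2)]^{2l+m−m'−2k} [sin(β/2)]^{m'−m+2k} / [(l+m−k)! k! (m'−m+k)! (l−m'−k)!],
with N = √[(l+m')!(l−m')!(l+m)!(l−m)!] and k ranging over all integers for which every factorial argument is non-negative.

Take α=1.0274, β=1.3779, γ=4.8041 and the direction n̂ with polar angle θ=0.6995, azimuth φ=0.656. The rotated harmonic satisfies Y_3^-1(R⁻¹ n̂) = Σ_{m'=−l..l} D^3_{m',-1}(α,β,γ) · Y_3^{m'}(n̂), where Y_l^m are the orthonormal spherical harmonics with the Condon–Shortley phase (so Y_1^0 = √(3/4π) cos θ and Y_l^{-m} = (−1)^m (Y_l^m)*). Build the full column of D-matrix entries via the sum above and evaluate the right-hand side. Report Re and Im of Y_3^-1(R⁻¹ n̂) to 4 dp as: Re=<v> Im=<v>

Need the full column D^3_{m',-1} for m'=−3..3 at α=1.0274, β=1.3779, γ=4.8041.
cos(β/2)=0.771914, sin(β/2)=0.635727
d^3_{-3,-1}: single k=2 term ⇒ +0.555728;  D = -0.017957+0.555438i
d^3_{-2,-1}: k∈[1..2] ⇒ +0.550954 -0.747392 = -0.196439;  D = -0.164773-0.106948i
d^3_{-1,-1}: k∈[0..2] ⇒ +0.211550 -1.147908 +0.583945 = -0.352413;  D = -0.317070+0.153822i
d^3_{0,-1}: k∈[0..2] ⇒ -0.603540 +1.228091 -0.277660 = +0.346892;  D = +0.031769-0.345434i
d^3_{1,-1}: k∈[0..2] ⇒ +0.860931 -0.778593 +0.066012 = +0.148350;  D = -0.119423-0.088011i
d^3_{2,-1}: k∈[0..1] ⇒ -0.747392 +0.253467 = -0.493925;  D = +0.456404-0.188831i
d^3_{3,-1}: single k=0 term ⇒ +0.376935;  D = -0.056740+0.372640i
Y_3^{m'}(θ=0.6995,φ=0.656) and Σ D·Y over m':
  (-0.0180+0.5554i)·(-0.0431-0.1027i)  (-0.1648-0.1069i)·(+0.0830-0.3134i)  (-0.3171+0.1538i)·(+0.3178-0.2446i)  (+0.0318-0.3454i)·(-0.0207+0.0000i)  (-0.1194-0.0880i)·(-0.3178-0.2446i)  (+0.4564-0.1888i)·(+0.0830+0.3134i)  (-0.0567+0.3726i)·(+0.0431-0.1027i)
Y_3^-1(R⁻¹ n̂) = +0.096105+0.360699i

Re=0.0961 Im=0.3607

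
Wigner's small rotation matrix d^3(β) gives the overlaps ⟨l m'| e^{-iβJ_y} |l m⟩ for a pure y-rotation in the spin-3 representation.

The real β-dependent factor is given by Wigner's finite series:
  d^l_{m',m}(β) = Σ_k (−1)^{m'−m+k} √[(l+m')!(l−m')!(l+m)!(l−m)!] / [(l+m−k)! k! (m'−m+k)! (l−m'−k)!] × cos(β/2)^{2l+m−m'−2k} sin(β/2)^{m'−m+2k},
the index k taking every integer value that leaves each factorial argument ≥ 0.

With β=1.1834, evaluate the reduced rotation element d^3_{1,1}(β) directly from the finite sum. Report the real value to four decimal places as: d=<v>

d=-0.4542

d^3_{1,1}(β=1.1834) via Wigner's sum:
c=cos(1.1834/2)=0.829994, s=sin(1.1834/2)=0.557773; N=√[24·2·24·2]=48.000000
Admissible k: 0..2 (factorial args all ≥0)
  k=0: (−1)^0·48.0000/(48)·0.8300^6·0.5578^0 = +0.326925
  k=1: (−1)^1·48.0000/(6)·0.8300^4·0.5578^2 = -1.181147
  k=2: (−1)^2·48.0000/(8)·0.8300^2·0.5578^4 = +0.400065
d^3_{1,1}(1.1834) = +0.326925 -1.181147 +0.400065 = -0.454156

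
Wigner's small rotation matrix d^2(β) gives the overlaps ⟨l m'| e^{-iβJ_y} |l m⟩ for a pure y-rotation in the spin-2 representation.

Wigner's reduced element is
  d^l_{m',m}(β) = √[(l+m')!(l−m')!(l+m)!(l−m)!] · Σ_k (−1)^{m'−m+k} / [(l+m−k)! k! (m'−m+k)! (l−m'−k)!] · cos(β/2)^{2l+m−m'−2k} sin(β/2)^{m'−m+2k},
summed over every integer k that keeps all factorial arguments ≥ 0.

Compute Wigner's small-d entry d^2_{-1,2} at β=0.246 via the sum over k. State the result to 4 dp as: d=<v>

d^2_{-1,2}(β=0.246) via Wigner's sum:
c=cos(0.246/2)=0.992445, s=sin(0.246/2)=0.122690; N=√[1·6·24·1]=12.000000
k∈{3} keeps every argument non-negative
  k=3: (−1)^0·12.0000/(6)·0.9924^1·0.1227^3 = +0.003666
d^2_{-1,2}(0.246) = +0.003666

d=0.0037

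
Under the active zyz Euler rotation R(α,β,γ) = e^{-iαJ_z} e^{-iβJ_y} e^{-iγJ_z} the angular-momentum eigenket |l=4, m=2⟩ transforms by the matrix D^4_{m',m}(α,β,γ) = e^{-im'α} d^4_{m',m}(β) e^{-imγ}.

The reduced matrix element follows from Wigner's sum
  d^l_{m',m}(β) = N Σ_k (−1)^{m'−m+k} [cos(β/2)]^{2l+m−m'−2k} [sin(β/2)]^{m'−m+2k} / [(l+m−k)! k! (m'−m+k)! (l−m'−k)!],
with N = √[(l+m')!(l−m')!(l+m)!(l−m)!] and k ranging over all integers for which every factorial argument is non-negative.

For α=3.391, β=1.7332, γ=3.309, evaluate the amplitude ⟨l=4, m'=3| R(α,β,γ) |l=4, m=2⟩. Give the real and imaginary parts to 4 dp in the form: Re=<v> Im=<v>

Re=-0.2012 Im=0.3792

First d^4_{3,2}(β=1.7332), then the phase factors e^{-i(3)α} and e^{-i(2)γ}:
Half-angle: c=0.647422, s=0.762132. N=√(5040·1·720·2)=2693.993318
Admissible k: 0..1 (factorial args all ≥0)
  k=0: (−1)^1·2693.9933/(720)·0.6474^7·0.7621^1 = -0.135958
  k=1: (−1)^2·2693.9933/(240)·0.6474^5·0.7621^3 = +0.565212
d^4_{3,2}(1.7332) = -0.135958 +0.565212 = +0.429255
D = (-0.732900+0.680337i)·(+0.429255)·(+0.944471-0.328594i) = -0.201169+0.379197i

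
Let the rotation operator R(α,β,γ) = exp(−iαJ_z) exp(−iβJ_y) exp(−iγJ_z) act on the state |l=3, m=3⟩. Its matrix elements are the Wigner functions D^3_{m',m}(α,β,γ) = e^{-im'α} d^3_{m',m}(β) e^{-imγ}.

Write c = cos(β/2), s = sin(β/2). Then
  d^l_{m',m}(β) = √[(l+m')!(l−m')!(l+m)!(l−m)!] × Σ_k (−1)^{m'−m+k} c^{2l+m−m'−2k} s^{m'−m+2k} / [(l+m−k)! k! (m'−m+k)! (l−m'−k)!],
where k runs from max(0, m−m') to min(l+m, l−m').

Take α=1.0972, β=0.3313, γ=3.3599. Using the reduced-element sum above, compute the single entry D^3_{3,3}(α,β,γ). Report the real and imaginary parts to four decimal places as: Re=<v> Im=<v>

Re=0.6381 Im=-0.6636

Split into d^3_{3,3}(β=0.3313) × two z-phases.
With c≡cos(β/2)=0.986311 and s≡sin(β/2)=0.164893, N=[720·1·720·1]^{1/2}=720.000000
The bounds max(0,m−m')=0 and min(l+m,l−m')=0 give 1 term
  k=0: (−1)^0·720.0000/(720)·0.9863^6·0.1649^0 = +0.920628
d^3_{3,3}(0.3313) = +0.920628
Attach z-rotation phases: D = e^{-i(3)(1.0972)}·(+0.920628)·e^{-i(3)(3.3599)} = +0.638145-0.663572i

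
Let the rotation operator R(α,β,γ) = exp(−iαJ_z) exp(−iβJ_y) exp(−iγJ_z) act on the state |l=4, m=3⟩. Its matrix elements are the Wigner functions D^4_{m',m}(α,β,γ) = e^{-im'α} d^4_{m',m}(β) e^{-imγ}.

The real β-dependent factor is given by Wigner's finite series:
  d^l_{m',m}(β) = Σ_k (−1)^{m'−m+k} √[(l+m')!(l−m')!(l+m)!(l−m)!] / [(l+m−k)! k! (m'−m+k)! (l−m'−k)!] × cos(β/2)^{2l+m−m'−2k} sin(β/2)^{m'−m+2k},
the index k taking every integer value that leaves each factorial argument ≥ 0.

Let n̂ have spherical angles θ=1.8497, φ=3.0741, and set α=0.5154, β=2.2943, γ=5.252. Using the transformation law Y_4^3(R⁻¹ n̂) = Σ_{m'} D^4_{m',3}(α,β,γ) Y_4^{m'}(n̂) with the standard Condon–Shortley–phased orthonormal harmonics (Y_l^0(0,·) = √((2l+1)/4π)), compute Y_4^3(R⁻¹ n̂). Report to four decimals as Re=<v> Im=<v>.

Re=0.0964 Im=-0.3807

Need the full column D^4_{m',3} for m'=−4..4 at α=0.5154, β=2.2943, γ=5.252.
cos(β/2)=0.411087, sin(β/2)=0.911596
d^4_{-4,3}: single k=7 term ⇒ +0.608269;  D = +0.260608-0.549614i
d^4_{-3,3}: k∈[6..7] ⇒ +0.678860 -0.476891 = +0.201969;  D = -0.014657-0.201436i
d^4_{-2,3}: k∈[5..6] ⇒ +0.490907 -0.804665 = -0.313758;  D = +0.174049+0.261057i
d^4_{-1,3}: k∈[4..5] ⇒ +0.260894 -0.769755 = -0.508861;  D = +0.454291+0.229259i
d^4_{0,3}: k∈[3..4] ⇒ +0.105230 -0.517461 = -0.412231;  D = +0.411755-0.019795i
d^4_{1,3}: k∈[2..3] ⇒ +0.031833 -0.260894 = -0.229061;  D = +0.193654-0.122340i
d^4_{2,3}: k∈[1..2] ⇒ +0.006767 -0.099830 = -0.093063;  D = +0.043959-0.082027i
d^4_{3,3}: k∈[0..1] ⇒ +0.000816 -0.028074 = -0.027259;  D = -0.000639-0.027251i
d^4_{4,3}: single k=0 term ⇒ -0.005115;  D = -0.002625-0.004391i
Y_4^{m'}(θ=1.8497,φ=3.0741) and Σ D·Y over m':
  (+0.2606-0.5496i)·(+0.3643+0.1008i)  (-0.0147-0.2014i)·(+0.2999+0.0616i)  (+0.1740+0.2611i)·(-0.1438-0.0195i)  (+0.4543+0.2293i)·(-0.3085-0.0209i)  (+0.4118-0.0198i)·(+0.0981+0.0000i)  (+0.1937-0.1223i)·(+0.3085-0.0209i)  (+0.0440-0.0820i)·(-0.1438+0.0195i)  (-0.0006-0.0273i)·(-0.2999+0.0616i)  (-0.0026-0.0044i)·(+0.3643-0.1008i)
Y_4^3(R⁻¹ n̂) = +0.096388-0.380680i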